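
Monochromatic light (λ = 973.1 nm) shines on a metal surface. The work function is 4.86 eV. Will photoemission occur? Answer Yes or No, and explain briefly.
No

For photoemission, the photon energy must exceed the work function.

Photon energy: E = hc/λ = 1.2741 eV
Work function: φ = 4.86 eV

Since E_photon (1.2741 eV) < φ (4.86 eV), photoemission will NOT occur.
The threshold wavelength is λ₀ = hc/φ = 255.1 nm.
Since 973.1 nm > 255.1 nm, the photons lack sufficient energy.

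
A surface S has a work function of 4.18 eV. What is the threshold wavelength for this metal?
296.61 nm

The threshold wavelength is when the photon energy equals the work function:
hc/λ₀ = φ

Solving for λ₀:
λ₀ = hc/φ = (6.626×10⁻³⁴ J·s)(3×10⁸ m/s) / (4.18 eV × 1.602×10⁻¹⁹ J/eV)
λ₀ = 296.61 nm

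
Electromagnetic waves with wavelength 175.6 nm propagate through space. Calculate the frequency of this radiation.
1.7072e+15 Hz

Using the wave equation: c = fλ

Solving for frequency:
f = c/λ = (3×10⁸ m/s) / (175.6×10⁻⁹ m)
f = 1.7072e+15 Hz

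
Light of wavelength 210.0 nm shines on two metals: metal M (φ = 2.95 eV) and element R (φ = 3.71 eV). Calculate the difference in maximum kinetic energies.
0.7600 eV

Using KE_max = hc/λ - φ for each metal:

Photon energy: E = hc/λ = 5.9040 eV

For metal M (φ₁ = 2.95 eV):
KE₁ = E - φ₁ = 5.9040 - 2.95 = 2.9540 eV

For element R (φ₂ = 3.71 eV):
KE₂ = E - φ₂ = 5.9040 - 3.71 = 2.1940 eV

Difference:
ΔKE = KE₁ - KE₂ = 2.9540 - 2.1940 = 0.7600 eV

Note: The difference equals the difference in work functions: 3.71 - 2.95 = 0.76 eV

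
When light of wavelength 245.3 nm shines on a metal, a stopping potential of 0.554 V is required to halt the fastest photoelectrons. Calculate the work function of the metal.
4.50 eV

The stopping potential gives the maximum kinetic energy: KE_max = eV_s = 0.554 eV

From Einstein's photoelectric equation: KE_max = hc/λ - φ
Rearranging: φ = hc/λ - KE_max

Calculate photon energy:
E_photon = hc/λ = (6.626×10⁻³⁴ J·s)(3×10⁸ m/s) / (245.3×10⁻⁹ m) = 5.0544 eV

Therefore:
φ = 5.0544 - 0.554 = 4.50 eV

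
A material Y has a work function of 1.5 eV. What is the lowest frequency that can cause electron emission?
3.6270e+14 Hz

The threshold frequency is when the photon energy equals the work function:
hf₀ = φ

Solving for f₀:
f₀ = φ/h = (1.5 eV × 1.602×10⁻¹⁹ J/eV) / (6.626×10⁻³⁴ J·s)
f₀ = 3.6270e+14 Hz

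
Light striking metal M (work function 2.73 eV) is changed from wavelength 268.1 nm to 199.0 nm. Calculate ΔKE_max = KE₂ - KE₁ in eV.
1.6058 eV

Using Einstein's equation: KE_max = hc/λ - φ

For λ₁ = 268.1 nm:
KE₁ = hc/λ₁ - φ = 4.6246 - 2.73 = 1.8946 eV

For λ₂ = 199.0 nm:
KE₂ = hc/λ₂ - φ = 6.2304 - 2.73 = 3.5004 eV

Change in KE:
ΔKE = KE₂ - KE₁ = 3.5004 - 1.8946 = 1.6058 eV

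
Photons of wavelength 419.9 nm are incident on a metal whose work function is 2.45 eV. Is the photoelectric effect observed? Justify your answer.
Yes

For photoemission, the photon energy must exceed the work function.

Photon energy: E = hc/λ = 2.9527 eV
Work function: φ = 2.45 eV

Since E_photon (2.9527 eV) > φ (2.45 eV), photoemission WILL occur.
The threshold wavelength is λ₀ = hc/φ = 506.1 nm.
Since 419.9 nm < 506.1 nm, the light has sufficient energy.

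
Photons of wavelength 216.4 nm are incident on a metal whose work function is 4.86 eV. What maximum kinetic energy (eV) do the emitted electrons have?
0.8694 eV

Using Einstein's photoelectric equation: KE_max = hf - φ = hc/λ - φ

First, calculate the photon energy:
E_photon = hc/λ = (6.626×10⁻³⁴ J·s)(3×10⁸ m/s) / (216.4×10⁻⁹ m)
E_photon = 5.7294 eV

Then, the maximum kinetic energy:
KE_max = E_photon - φ = 5.7294 eV - 4.86 eV = 0.8694 eV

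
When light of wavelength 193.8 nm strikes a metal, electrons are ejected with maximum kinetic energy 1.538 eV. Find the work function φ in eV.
4.86 eV

From Einstein's photoelectric equation: KE_max = hf - φ = hc/λ - φ

Rearranging for φ:
φ = hc/λ - KE_max

Calculate photon energy:
E_photon = hc/λ = 6.3975 eV

Therefore:
φ = 6.3975 - 1.538 = 4.86 eV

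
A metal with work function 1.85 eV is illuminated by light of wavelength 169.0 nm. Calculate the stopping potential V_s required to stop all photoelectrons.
5.4863 V

The stopping potential V_s satisfies: eV_s = KE_max

First, find KE_max using Einstein's equation:
E_photon = hc/λ = 7.3363 eV
KE_max = E_photon - φ = 7.3363 - 1.85 = 5.4863 eV

Since eV_s = KE_max:
V_s = KE_max/e = 5.4863 V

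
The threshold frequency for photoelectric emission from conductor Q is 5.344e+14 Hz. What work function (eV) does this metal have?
2.21 eV

At the threshold frequency, photon energy equals work function:
φ = hf₀

Calculating:
φ = (6.626×10⁻³⁴ J·s)(5.344e+14 Hz)
φ = 2.21 eV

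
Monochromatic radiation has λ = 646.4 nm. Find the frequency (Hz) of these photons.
4.6379e+14 Hz

Using the wave equation: c = fλ

Solving for frequency:
f = c/λ = (3×10⁸ m/s) / (646.4×10⁻⁹ m)
f = 4.6379e+14 Hz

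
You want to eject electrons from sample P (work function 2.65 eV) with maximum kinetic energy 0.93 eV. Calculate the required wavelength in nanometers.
346.32 nm

From Einstein's equation: KE_max = hc/λ - φ

Rearranging for λ:
hc/λ = KE_max + φ
λ = hc/(KE_max + φ)

Required photon energy:
E_photon = KE_max + φ = 0.93 + 2.65 = 3.58 eV

Required wavelength:
λ = hc/E_photon = (6.626×10⁻³⁴)(3×10⁸) / (3.58 × 1.602×10⁻¹⁹)
λ = 346.32 nm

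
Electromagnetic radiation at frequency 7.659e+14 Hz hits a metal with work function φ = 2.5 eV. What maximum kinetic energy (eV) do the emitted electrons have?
0.6675 eV

Using Einstein's photoelectric equation: KE_max = hf - φ

First, calculate the photon energy:
E_photon = hf = (6.626×10⁻³⁴ J·s)(7.659e+14 Hz)
E_photon = 3.1675 eV

Then, the maximum kinetic energy:
KE_max = E_photon - φ = 3.1675 eV - 2.5 eV = 0.6675 eV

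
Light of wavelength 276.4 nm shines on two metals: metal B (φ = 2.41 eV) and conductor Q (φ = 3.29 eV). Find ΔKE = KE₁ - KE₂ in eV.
0.8800 eV

Using KE_max = hc/λ - φ for each metal:

Photon energy: E = hc/λ = 4.4857 eV

For metal B (φ₁ = 2.41 eV):
KE₁ = E - φ₁ = 4.4857 - 2.41 = 2.0757 eV

For conductor Q (φ₂ = 3.29 eV):
KE₂ = E - φ₂ = 4.4857 - 3.29 = 1.1957 eV

Difference:
ΔKE = KE₁ - KE₂ = 2.0757 - 1.1957 = 0.8800 eV

Note: The difference equals the difference in work functions: 3.29 - 2.41 = 0.88 eV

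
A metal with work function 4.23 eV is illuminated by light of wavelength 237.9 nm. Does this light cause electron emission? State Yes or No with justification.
Yes

For photoemission, the photon energy must exceed the work function.

Photon energy: E = hc/λ = 5.2116 eV
Work function: φ = 4.23 eV

Since E_photon (5.2116 eV) > φ (4.23 eV), photoemission WILL occur.
The threshold wavelength is λ₀ = hc/φ = 293.1 nm.
Since 237.9 nm < 293.1 nm, the light has sufficient energy.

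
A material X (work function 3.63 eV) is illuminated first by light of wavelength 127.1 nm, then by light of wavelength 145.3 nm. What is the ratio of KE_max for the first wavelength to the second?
1.2492

Using Einstein's equation: KE_max = hc/λ - φ

For λ₁ = 127.1 nm:
E₁ = hc/λ₁ = 9.7549 eV
KE₁ = E₁ - φ = 9.7549 - 3.63 = 6.1249 eV

For λ₂ = 145.3 nm:
E₂ = hc/λ₂ = 8.5330 eV
KE₂ = E₂ - φ = 8.5330 - 3.63 = 4.9030 eV

Ratio: KE₁/KE₂ = 6.1249/4.9030 = 1.2492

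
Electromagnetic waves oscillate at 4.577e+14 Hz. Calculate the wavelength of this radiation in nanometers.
655.00 nm

Using the wave equation: c = fλ

Solving for wavelength:
λ = c/f = (3×10⁸ m/s) / (4.577e+14 Hz)
λ = 655.00 nm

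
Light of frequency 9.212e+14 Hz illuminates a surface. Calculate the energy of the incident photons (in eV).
3.8098 eV

Using E = hf:

E = hf = (6.626×10⁻³⁴ J·s)(9.212e+14 Hz)
E = 3.8098 eV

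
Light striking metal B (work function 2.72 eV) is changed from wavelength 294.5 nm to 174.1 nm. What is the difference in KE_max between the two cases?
2.9114 eV

Using Einstein's equation: KE_max = hc/λ - φ

For λ₁ = 294.5 nm:
KE₁ = hc/λ₁ - φ = 4.2100 - 2.72 = 1.4900 eV

For λ₂ = 174.1 nm:
KE₂ = hc/λ₂ - φ = 7.1214 - 2.72 = 4.4014 eV

Change in KE:
ΔKE = KE₂ - KE₁ = 4.4014 - 1.4900 = 2.9114 eV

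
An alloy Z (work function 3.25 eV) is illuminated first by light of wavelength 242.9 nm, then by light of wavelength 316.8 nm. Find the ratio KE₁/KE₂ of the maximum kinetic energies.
2.7942

Using Einstein's equation: KE_max = hc/λ - φ

For λ₁ = 242.9 nm:
E₁ = hc/λ₁ = 5.1043 eV
KE₁ = E₁ - φ = 5.1043 - 3.25 = 1.8543 eV

For λ₂ = 316.8 nm:
E₂ = hc/λ₂ = 3.9136 eV
KE₂ = E₂ - φ = 3.9136 - 3.25 = 0.6636 eV

Ratio: KE₁/KE₂ = 1.8543/0.6636 = 2.7942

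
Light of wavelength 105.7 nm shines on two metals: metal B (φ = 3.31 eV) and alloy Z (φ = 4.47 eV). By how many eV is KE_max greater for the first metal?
1.1600 eV

Using KE_max = hc/λ - φ for each metal:

Photon energy: E = hc/λ = 11.7298 eV

For metal B (φ₁ = 3.31 eV):
KE₁ = E - φ₁ = 11.7298 - 3.31 = 8.4198 eV

For alloy Z (φ₂ = 4.47 eV):
KE₂ = E - φ₂ = 11.7298 - 4.47 = 7.2598 eV

Difference:
ΔKE = KE₁ - KE₂ = 8.4198 - 7.2598 = 1.1600 eV

Note: The difference equals the difference in work functions: 4.47 - 3.31 = 1.16 eV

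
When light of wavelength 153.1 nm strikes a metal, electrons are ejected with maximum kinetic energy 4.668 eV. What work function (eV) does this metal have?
3.43 eV

From Einstein's photoelectric equation: KE_max = hf - φ = hc/λ - φ

Rearranging for φ:
φ = hc/λ - KE_max

Calculate photon energy:
E_photon = hc/λ = 8.0982 eV

Therefore:
φ = 8.0982 - 4.668 = 3.43 eV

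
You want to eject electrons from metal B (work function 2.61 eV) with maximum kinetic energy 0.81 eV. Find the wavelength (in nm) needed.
362.53 nm

From Einstein's equation: KE_max = hc/λ - φ

Rearranging for λ:
hc/λ = KE_max + φ
λ = hc/(KE_max + φ)

Required photon energy:
E_photon = KE_max + φ = 0.81 + 2.61 = 3.42 eV

Required wavelength:
λ = hc/E_photon = (6.626×10⁻³⁴)(3×10⁸) / (3.42 × 1.602×10⁻¹⁹)
λ = 362.53 nm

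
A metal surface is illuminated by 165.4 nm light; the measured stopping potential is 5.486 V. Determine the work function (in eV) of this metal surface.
2.01 eV

The stopping potential gives the maximum kinetic energy: KE_max = eV_s = 5.486 eV

From Einstein's photoelectric equation: KE_max = hc/λ - φ
Rearranging: φ = hc/λ - KE_max

Calculate photon energy:
E_photon = hc/λ = (6.626×10⁻³⁴ J·s)(3×10⁸ m/s) / (165.4×10⁻⁹ m) = 7.4960 eV

Therefore:
φ = 7.4960 - 5.486 = 2.01 eV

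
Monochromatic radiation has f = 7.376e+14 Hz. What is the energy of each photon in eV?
3.0505 eV

Using E = hf:

E = hf = (6.626×10⁻³⁴ J·s)(7.376e+14 Hz)
E = 3.0505 eV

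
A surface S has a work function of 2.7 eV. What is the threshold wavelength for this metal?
459.20 nm

The threshold wavelength is when the photon energy equals the work function:
hc/λ₀ = φ

Solving for λ₀:
λ₀ = hc/φ = (6.626×10⁻³⁴ J·s)(3×10⁸ m/s) / (2.7 eV × 1.602×10⁻¹⁹ J/eV)
λ₀ = 459.20 nm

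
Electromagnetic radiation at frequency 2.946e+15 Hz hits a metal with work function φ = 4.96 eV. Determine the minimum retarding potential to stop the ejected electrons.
7.2237 V

The stopping potential V_s satisfies: eV_s = KE_max

First, find KE_max using Einstein's equation:
E_photon = hf = (6.626×10⁻³⁴ J·s)(2.946e+15 Hz) = 12.1837 eV
KE_max = E_photon - φ = 12.1837 - 4.96 = 7.2237 eV

Since eV_s = KE_max:
V_s = KE_max/e = 7.2237 V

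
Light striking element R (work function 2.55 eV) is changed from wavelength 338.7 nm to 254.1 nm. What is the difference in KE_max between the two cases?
1.2188 eV

Using Einstein's equation: KE_max = hc/λ - φ

For λ₁ = 338.7 nm:
KE₁ = hc/λ₁ - φ = 3.6606 - 2.55 = 1.1106 eV

For λ₂ = 254.1 nm:
KE₂ = hc/λ₂ - φ = 4.8793 - 2.55 = 2.3293 eV

Change in KE:
ΔKE = KE₂ - KE₁ = 2.3293 - 1.1106 = 1.2188 eV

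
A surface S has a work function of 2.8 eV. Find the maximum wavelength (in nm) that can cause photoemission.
442.80 nm

The threshold wavelength is when the photon energy equals the work function:
hc/λ₀ = φ

Solving for λ₀:
λ₀ = hc/φ = (6.626×10⁻³⁴ J·s)(3×10⁸ m/s) / (2.8 eV × 1.602×10⁻¹⁹ J/eV)
λ₀ = 442.80 nm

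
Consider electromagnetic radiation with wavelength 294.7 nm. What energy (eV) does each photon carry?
4.2071 eV

Using E = hf = hc/λ:

E = hc/λ = (6.626×10⁻³⁴ J·s)(3×10⁸ m/s) / (294.7×10⁻⁹ m)
E = 4.2071 eV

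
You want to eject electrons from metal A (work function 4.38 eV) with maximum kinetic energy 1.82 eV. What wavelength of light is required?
199.97 nm

From Einstein's equation: KE_max = hc/λ - φ

Rearranging for λ:
hc/λ = KE_max + φ
λ = hc/(KE_max + φ)

Required photon energy:
E_photon = KE_max + φ = 1.82 + 4.38 = 6.20 eV

Required wavelength:
λ = hc/E_photon = (6.626×10⁻³⁴)(3×10⁸) / (6.20 × 1.602×10⁻¹⁹)
λ = 199.97 nm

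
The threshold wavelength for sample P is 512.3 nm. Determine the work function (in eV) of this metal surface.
2.42 eV

At the threshold wavelength, photon energy equals work function:
φ = hc/λ₀

Calculating:
φ = (6.626×10⁻³⁴ J·s)(3×10⁸ m/s) / (512.3×10⁻⁹ m)
φ = 2.42 eV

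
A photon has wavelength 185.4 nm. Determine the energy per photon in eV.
6.6874 eV

Using E = hf = hc/λ:

E = hc/λ = (6.626×10⁻³⁴ J·s)(3×10⁸ m/s) / (185.4×10⁻⁹ m)
E = 6.6874 eV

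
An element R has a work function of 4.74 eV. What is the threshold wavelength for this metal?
261.57 nm

The threshold wavelength is when the photon energy equals the work function:
hc/λ₀ = φ

Solving for λ₀:
λ₀ = hc/φ = (6.626×10⁻³⁴ J·s)(3×10⁸ m/s) / (4.74 eV × 1.602×10⁻¹⁹ J/eV)
λ₀ = 261.57 nm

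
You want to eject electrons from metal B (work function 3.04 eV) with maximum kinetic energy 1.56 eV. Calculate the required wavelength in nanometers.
269.53 nm

From Einstein's equation: KE_max = hc/λ - φ

Rearranging for λ:
hc/λ = KE_max + φ
λ = hc/(KE_max + φ)

Required photon energy:
E_photon = KE_max + φ = 1.56 + 3.04 = 4.60 eV

Required wavelength:
λ = hc/E_photon = (6.626×10⁻³⁴)(3×10⁸) / (4.60 × 1.602×10⁻¹⁹)
λ = 269.53 nm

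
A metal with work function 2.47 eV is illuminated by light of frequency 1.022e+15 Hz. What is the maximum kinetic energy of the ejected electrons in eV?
1.7567 eV

Using Einstein's photoelectric equation: KE_max = hf - φ

First, calculate the photon energy:
E_photon = hf = (6.626×10⁻³⁴ J·s)(1.022e+15 Hz)
E_photon = 4.2267 eV

Then, the maximum kinetic energy:
KE_max = E_photon - φ = 4.2267 eV - 2.47 eV = 1.7567 eV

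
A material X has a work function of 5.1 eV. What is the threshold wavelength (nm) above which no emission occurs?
243.11 nm

The threshold wavelength is when the photon energy equals the work function:
hc/λ₀ = φ

Solving for λ₀:
λ₀ = hc/φ = (6.626×10⁻³⁴ J·s)(3×10⁸ m/s) / (5.1 eV × 1.602×10⁻¹⁹ J/eV)
λ₀ = 243.11 nm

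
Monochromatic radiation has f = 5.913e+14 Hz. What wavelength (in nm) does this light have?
507.01 nm

Using the wave equation: c = fλ

Solving for wavelength:
λ = c/f = (3×10⁸ m/s) / (5.913e+14 Hz)
λ = 507.01 nm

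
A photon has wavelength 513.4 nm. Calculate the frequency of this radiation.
5.8394e+14 Hz

Using the wave equation: c = fλ

Solving for frequency:
f = c/λ = (3×10⁸ m/s) / (513.4×10⁻⁹ m)
f = 5.8394e+14 Hz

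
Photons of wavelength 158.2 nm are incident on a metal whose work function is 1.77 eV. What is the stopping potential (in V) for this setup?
6.0672 V

The stopping potential V_s satisfies: eV_s = KE_max

First, find KE_max using Einstein's equation:
E_photon = hc/λ = 7.8372 eV
KE_max = E_photon - φ = 7.8372 - 1.77 = 6.0672 eV

Since eV_s = KE_max:
V_s = KE_max/e = 6.0672 V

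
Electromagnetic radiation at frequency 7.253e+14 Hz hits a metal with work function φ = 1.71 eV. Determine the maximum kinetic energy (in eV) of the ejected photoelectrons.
1.2896 eV

Using Einstein's photoelectric equation: KE_max = hf - φ

First, calculate the photon energy:
E_photon = hf = (6.626×10⁻³⁴ J·s)(7.253e+14 Hz)
E_photon = 2.9996 eV

Then, the maximum kinetic energy:
KE_max = E_photon - φ = 2.9996 eV - 1.71 eV = 1.2896 eV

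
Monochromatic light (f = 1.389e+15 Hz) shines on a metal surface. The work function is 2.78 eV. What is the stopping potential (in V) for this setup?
2.9644 V

The stopping potential V_s satisfies: eV_s = KE_max

First, find KE_max using Einstein's equation:
E_photon = hf = (6.626×10⁻³⁴ J·s)(1.389e+15 Hz) = 5.7444 eV
KE_max = E_photon - φ = 5.7444 - 2.78 = 2.9644 eV

Since eV_s = KE_max:
V_s = KE_max/e = 2.9644 V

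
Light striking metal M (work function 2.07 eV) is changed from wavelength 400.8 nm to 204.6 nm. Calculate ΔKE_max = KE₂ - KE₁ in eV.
2.9664 eV

Using Einstein's equation: KE_max = hc/λ - φ

For λ₁ = 400.8 nm:
KE₁ = hc/λ₁ - φ = 3.0934 - 2.07 = 1.0234 eV

For λ₂ = 204.6 nm:
KE₂ = hc/λ₂ - φ = 6.0598 - 2.07 = 3.9898 eV

Change in KE:
ΔKE = KE₂ - KE₁ = 3.9898 - 1.0234 = 2.9664 eV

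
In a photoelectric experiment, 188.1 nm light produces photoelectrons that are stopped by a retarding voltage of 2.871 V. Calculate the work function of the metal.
3.72 eV

The stopping potential gives the maximum kinetic energy: KE_max = eV_s = 2.871 eV

From Einstein's photoelectric equation: KE_max = hc/λ - φ
Rearranging: φ = hc/λ - KE_max

Calculate photon energy:
E_photon = hc/λ = (6.626×10⁻³⁴ J·s)(3×10⁸ m/s) / (188.1×10⁻⁹ m) = 6.5914 eV

Therefore:
φ = 6.5914 - 2.871 = 3.72 eV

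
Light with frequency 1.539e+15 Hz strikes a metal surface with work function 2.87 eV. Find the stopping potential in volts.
3.4948 V

The stopping potential V_s satisfies: eV_s = KE_max

First, find KE_max using Einstein's equation:
E_photon = hf = (6.626×10⁻³⁴ J·s)(1.539e+15 Hz) = 6.3648 eV
KE_max = E_photon - φ = 6.3648 - 2.87 = 3.4948 eV

Since eV_s = KE_max:
V_s = KE_max/e = 3.4948 V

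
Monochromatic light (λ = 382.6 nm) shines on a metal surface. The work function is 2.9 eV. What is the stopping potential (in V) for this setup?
0.3406 V

The stopping potential V_s satisfies: eV_s = KE_max

First, find KE_max using Einstein's equation:
E_photon = hc/λ = 3.2406 eV
KE_max = E_photon - φ = 3.2406 - 2.9 = 0.3406 eV

Since eV_s = KE_max:
V_s = KE_max/e = 0.3406 V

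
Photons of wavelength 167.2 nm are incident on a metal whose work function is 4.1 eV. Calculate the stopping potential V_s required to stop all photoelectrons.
3.3153 V

The stopping potential V_s satisfies: eV_s = KE_max

First, find KE_max using Einstein's equation:
E_photon = hc/λ = 7.4153 eV
KE_max = E_photon - φ = 7.4153 - 4.1 = 3.3153 eV

Since eV_s = KE_max:
V_s = KE_max/e = 3.3153 V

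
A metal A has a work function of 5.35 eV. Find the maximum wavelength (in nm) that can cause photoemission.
231.75 nm

The threshold wavelength is when the photon energy equals the work function:
hc/λ₀ = φ

Solving for λ₀:
λ₀ = hc/φ = (6.626×10⁻³⁴ J·s)(3×10⁸ m/s) / (5.35 eV × 1.602×10⁻¹⁹ J/eV)
λ₀ = 231.75 nm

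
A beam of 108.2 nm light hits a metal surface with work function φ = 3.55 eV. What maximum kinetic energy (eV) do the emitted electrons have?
7.9088 eV

Using Einstein's photoelectric equation: KE_max = hf - φ = hc/λ - φ

First, calculate the photon energy:
E_photon = hc/λ = (6.626×10⁻³⁴ J·s)(3×10⁸ m/s) / (108.2×10⁻⁹ m)
E_photon = 11.4588 eV

Then, the maximum kinetic energy:
KE_max = E_photon - φ = 11.4588 eV - 3.55 eV = 7.9088 eV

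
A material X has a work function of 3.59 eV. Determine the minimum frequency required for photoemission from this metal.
8.6806e+14 Hz

The threshold frequency is when the photon energy equals the work function:
hf₀ = φ

Solving for f₀:
f₀ = φ/h = (3.59 eV × 1.602×10⁻¹⁹ J/eV) / (6.626×10⁻³⁴ J·s)
f₀ = 8.6806e+14 Hz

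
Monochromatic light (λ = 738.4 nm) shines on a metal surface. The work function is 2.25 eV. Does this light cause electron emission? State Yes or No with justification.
No

For photoemission, the photon energy must exceed the work function.

Photon energy: E = hc/λ = 1.6791 eV
Work function: φ = 2.25 eV

Since E_photon (1.6791 eV) < φ (2.25 eV), photoemission will NOT occur.
The threshold wavelength is λ₀ = hc/φ = 551.0 nm.
Since 738.4 nm > 551.0 nm, the photons lack sufficient energy.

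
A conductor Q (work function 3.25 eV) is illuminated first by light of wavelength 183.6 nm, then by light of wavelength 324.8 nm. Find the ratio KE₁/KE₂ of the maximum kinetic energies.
6.1754

Using Einstein's equation: KE_max = hc/λ - φ

For λ₁ = 183.6 nm:
E₁ = hc/λ₁ = 6.7530 eV
KE₁ = E₁ - φ = 6.7530 - 3.25 = 3.5030 eV

For λ₂ = 324.8 nm:
E₂ = hc/λ₂ = 3.8172 eV
KE₂ = E₂ - φ = 3.8172 - 3.25 = 0.5672 eV

Ratio: KE₁/KE₂ = 3.5030/0.5672 = 6.1754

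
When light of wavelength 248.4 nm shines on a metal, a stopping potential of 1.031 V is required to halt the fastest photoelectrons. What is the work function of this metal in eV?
3.96 eV

The stopping potential gives the maximum kinetic energy: KE_max = eV_s = 1.031 eV

From Einstein's photoelectric equation: KE_max = hc/λ - φ
Rearranging: φ = hc/λ - KE_max

Calculate photon energy:
E_photon = hc/λ = (6.626×10⁻³⁴ J·s)(3×10⁸ m/s) / (248.4×10⁻⁹ m) = 4.9913 eV

Therefore:
φ = 4.9913 - 1.031 = 3.96 eV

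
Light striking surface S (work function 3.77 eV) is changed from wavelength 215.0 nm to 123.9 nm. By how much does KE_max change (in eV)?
4.2401 eV

Using Einstein's equation: KE_max = hc/λ - φ

For λ₁ = 215.0 nm:
KE₁ = hc/λ₁ - φ = 5.7667 - 3.77 = 1.9967 eV

For λ₂ = 123.9 nm:
KE₂ = hc/λ₂ - φ = 10.0068 - 3.77 = 6.2368 eV

Change in KE:
ΔKE = KE₂ - KE₁ = 6.2368 - 1.9967 = 4.2401 eV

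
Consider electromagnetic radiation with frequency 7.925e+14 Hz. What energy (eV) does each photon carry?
3.2775 eV

Using E = hf:

E = hf = (6.626×10⁻³⁴ J·s)(7.925e+14 Hz)
E = 3.2775 eV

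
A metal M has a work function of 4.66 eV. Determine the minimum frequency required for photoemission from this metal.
1.1268e+15 Hz

The threshold frequency is when the photon energy equals the work function:
hf₀ = φ

Solving for f₀:
f₀ = φ/h = (4.66 eV × 1.602×10⁻¹⁹ J/eV) / (6.626×10⁻³⁴ J·s)
f₀ = 1.1268e+15 Hz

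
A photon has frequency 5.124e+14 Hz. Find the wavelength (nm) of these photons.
585.08 nm

Using the wave equation: c = fλ

Solving for wavelength:
λ = c/f = (3×10⁸ m/s) / (5.124e+14 Hz)
λ = 585.08 nm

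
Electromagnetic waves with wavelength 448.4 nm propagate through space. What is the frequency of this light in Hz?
6.6858e+14 Hz

Using the wave equation: c = fλ

Solving for frequency:
f = c/λ = (3×10⁸ m/s) / (448.4×10⁻⁹ m)
f = 6.6858e+14 Hz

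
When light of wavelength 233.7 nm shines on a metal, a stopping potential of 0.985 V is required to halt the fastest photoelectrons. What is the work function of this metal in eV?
4.32 eV

The stopping potential gives the maximum kinetic energy: KE_max = eV_s = 0.985 eV

From Einstein's photoelectric equation: KE_max = hc/λ - φ
Rearranging: φ = hc/λ - KE_max

Calculate photon energy:
E_photon = hc/λ = (6.626×10⁻³⁴ J·s)(3×10⁸ m/s) / (233.7×10⁻⁹ m) = 5.3053 eV

Therefore:
φ = 5.3053 - 0.985 = 4.32 eV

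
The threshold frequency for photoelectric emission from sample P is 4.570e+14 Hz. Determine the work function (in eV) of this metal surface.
1.89 eV

At the threshold frequency, photon energy equals work function:
φ = hf₀

Calculating:
φ = (6.626×10⁻³⁴ J·s)(4.570e+14 Hz)
φ = 1.89 eV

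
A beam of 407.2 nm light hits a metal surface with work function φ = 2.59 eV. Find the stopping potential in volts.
0.4548 V

The stopping potential V_s satisfies: eV_s = KE_max

First, find KE_max using Einstein's equation:
E_photon = hc/λ = 3.0448 eV
KE_max = E_photon - φ = 3.0448 - 2.59 = 0.4548 eV

Since eV_s = KE_max:
V_s = KE_max/e = 0.4548 V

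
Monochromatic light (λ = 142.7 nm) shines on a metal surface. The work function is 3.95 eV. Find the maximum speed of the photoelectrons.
1.2911e+06 m/s

First, find the maximum kinetic energy:
E_photon = hc/λ = 8.6885 eV
KE_max = E_photon - φ = 8.6885 - 3.95 = 4.7385 eV

Convert to Joules: KE_max = 4.7385 × 1.602×10⁻¹⁹ J = 7.5918e-19 J

Then use KE = ½mv² to find velocity:
v = √(2·KE/m) = √(2 × 7.5918e-19 J / 9.109e-31 kg)
v = 1.2911e+06 m/s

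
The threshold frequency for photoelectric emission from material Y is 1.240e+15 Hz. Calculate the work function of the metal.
5.13 eV

At the threshold frequency, photon energy equals work function:
φ = hf₀

Calculating:
φ = (6.626×10⁻³⁴ J·s)(1.240e+15 Hz)
φ = 5.13 eV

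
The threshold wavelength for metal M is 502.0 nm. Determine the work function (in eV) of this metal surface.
2.47 eV

At the threshold wavelength, photon energy equals work function:
φ = hc/λ₀

Calculating:
φ = (6.626×10⁻³⁴ J·s)(3×10⁸ m/s) / (502.0×10⁻⁹ m)
φ = 2.47 eV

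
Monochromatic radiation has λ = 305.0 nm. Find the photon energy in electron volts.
4.0651 eV

Using E = hf = hc/λ:

E = hc/λ = (6.626×10⁻³⁴ J·s)(3×10⁸ m/s) / (305.0×10⁻⁹ m)
E = 4.0651 eV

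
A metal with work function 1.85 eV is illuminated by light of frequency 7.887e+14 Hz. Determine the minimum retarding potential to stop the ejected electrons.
1.4118 V

The stopping potential V_s satisfies: eV_s = KE_max

First, find KE_max using Einstein's equation:
E_photon = hf = (6.626×10⁻³⁴ J·s)(7.887e+14 Hz) = 3.2618 eV
KE_max = E_photon - φ = 3.2618 - 1.85 = 1.4118 eV

Since eV_s = KE_max:
V_s = KE_max/e = 1.4118 V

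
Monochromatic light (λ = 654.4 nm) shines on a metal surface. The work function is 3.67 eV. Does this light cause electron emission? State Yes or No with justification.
No

For photoemission, the photon energy must exceed the work function.

Photon energy: E = hc/λ = 1.8946 eV
Work function: φ = 3.67 eV

Since E_photon (1.8946 eV) < φ (3.67 eV), photoemission will NOT occur.
The threshold wavelength is λ₀ = hc/φ = 337.8 nm.
Since 654.4 nm > 337.8 nm, the photons lack sufficient energy.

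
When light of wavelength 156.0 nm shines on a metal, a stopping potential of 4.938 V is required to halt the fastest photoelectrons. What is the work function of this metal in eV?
3.01 eV

The stopping potential gives the maximum kinetic energy: KE_max = eV_s = 4.938 eV

From Einstein's photoelectric equation: KE_max = hc/λ - φ
Rearranging: φ = hc/λ - KE_max

Calculate photon energy:
E_photon = hc/λ = (6.626×10⁻³⁴ J·s)(3×10⁸ m/s) / (156.0×10⁻⁹ m) = 7.9477 eV

Therefore:
φ = 7.9477 - 4.938 = 3.01 eV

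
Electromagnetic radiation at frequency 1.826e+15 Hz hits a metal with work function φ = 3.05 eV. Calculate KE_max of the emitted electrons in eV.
4.5017 eV

Using Einstein's photoelectric equation: KE_max = hf - φ

First, calculate the photon energy:
E_photon = hf = (6.626×10⁻³⁴ J·s)(1.826e+15 Hz)
E_photon = 7.5517 eV

Then, the maximum kinetic energy:
KE_max = E_photon - φ = 7.5517 eV - 3.05 eV = 4.5017 eV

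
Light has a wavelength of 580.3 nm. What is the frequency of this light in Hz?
5.1662e+14 Hz

Using the wave equation: c = fλ

Solving for frequency:
f = c/λ = (3×10⁸ m/s) / (580.3×10⁻⁹ m)
f = 5.1662e+14 Hz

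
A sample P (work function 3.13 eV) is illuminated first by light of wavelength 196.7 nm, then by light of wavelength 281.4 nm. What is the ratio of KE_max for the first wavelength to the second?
2.4869

Using Einstein's equation: KE_max = hc/λ - φ

For λ₁ = 196.7 nm:
E₁ = hc/λ₁ = 6.3032 eV
KE₁ = E₁ - φ = 6.3032 - 3.13 = 3.1732 eV

For λ₂ = 281.4 nm:
E₂ = hc/λ₂ = 4.4060 eV
KE₂ = E₂ - φ = 4.4060 - 3.13 = 1.2760 eV

Ratio: KE₁/KE₂ = 3.1732/1.2760 = 2.4869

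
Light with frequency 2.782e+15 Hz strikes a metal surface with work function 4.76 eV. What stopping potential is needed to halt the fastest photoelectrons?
6.7454 V

The stopping potential V_s satisfies: eV_s = KE_max

First, find KE_max using Einstein's equation:
E_photon = hf = (6.626×10⁻³⁴ J·s)(2.782e+15 Hz) = 11.5054 eV
KE_max = E_photon - φ = 11.5054 - 4.76 = 6.7454 eV

Since eV_s = KE_max:
V_s = KE_max/e = 6.7454 V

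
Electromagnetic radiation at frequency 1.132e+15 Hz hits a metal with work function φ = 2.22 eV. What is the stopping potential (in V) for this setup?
2.4616 V

The stopping potential V_s satisfies: eV_s = KE_max

First, find KE_max using Einstein's equation:
E_photon = hf = (6.626×10⁻³⁴ J·s)(1.132e+15 Hz) = 4.6816 eV
KE_max = E_photon - φ = 4.6816 - 2.22 = 2.4616 eV

Since eV_s = KE_max:
V_s = KE_max/e = 2.4616 V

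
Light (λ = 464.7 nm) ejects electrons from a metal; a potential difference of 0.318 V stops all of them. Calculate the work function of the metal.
2.35 eV

The stopping potential gives the maximum kinetic energy: KE_max = eV_s = 0.318 eV

From Einstein's photoelectric equation: KE_max = hc/λ - φ
Rearranging: φ = hc/λ - KE_max

Calculate photon energy:
E_photon = hc/λ = (6.626×10⁻³⁴ J·s)(3×10⁸ m/s) / (464.7×10⁻⁹ m) = 2.6680 eV

Therefore:
φ = 2.6680 - 0.318 = 2.35 eV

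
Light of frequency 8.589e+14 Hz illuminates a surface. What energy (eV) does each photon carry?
3.5521 eV

Using E = hf:

E = hf = (6.626×10⁻³⁴ J·s)(8.589e+14 Hz)
E = 3.5521 eV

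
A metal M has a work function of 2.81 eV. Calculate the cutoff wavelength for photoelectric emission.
441.22 nm

The threshold wavelength is when the photon energy equals the work function:
hc/λ₀ = φ

Solving for λ₀:
λ₀ = hc/φ = (6.626×10⁻³⁴ J·s)(3×10⁸ m/s) / (2.81 eV × 1.602×10⁻¹⁹ J/eV)
λ₀ = 441.22 nm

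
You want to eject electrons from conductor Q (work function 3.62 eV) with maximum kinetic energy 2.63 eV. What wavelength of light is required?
198.37 nm

From Einstein's equation: KE_max = hc/λ - φ

Rearranging for λ:
hc/λ = KE_max + φ
λ = hc/(KE_max + φ)

Required photon energy:
E_photon = KE_max + φ = 2.63 + 3.62 = 6.25 eV

Required wavelength:
λ = hc/E_photon = (6.626×10⁻³⁴)(3×10⁸) / (6.25 × 1.602×10⁻¹⁹)
λ = 198.37 nm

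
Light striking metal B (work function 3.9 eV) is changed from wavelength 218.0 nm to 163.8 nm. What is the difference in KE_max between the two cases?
1.8819 eV

Using Einstein's equation: KE_max = hc/λ - φ

For λ₁ = 218.0 nm:
KE₁ = hc/λ₁ - φ = 5.6873 - 3.9 = 1.7873 eV

For λ₂ = 163.8 nm:
KE₂ = hc/λ₂ - φ = 7.5692 - 3.9 = 3.6692 eV

Change in KE:
ΔKE = KE₂ - KE₁ = 3.6692 - 1.7873 = 1.8819 eV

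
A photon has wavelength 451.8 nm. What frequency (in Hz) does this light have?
6.6355e+14 Hz

Using the wave equation: c = fλ

Solving for frequency:
f = c/λ = (3×10⁸ m/s) / (451.8×10⁻⁹ m)
f = 6.6355e+14 Hz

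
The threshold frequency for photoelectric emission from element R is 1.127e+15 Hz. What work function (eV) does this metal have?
4.66 eV

At the threshold frequency, photon energy equals work function:
φ = hf₀

Calculating:
φ = (6.626×10⁻³⁴ J·s)(1.127e+15 Hz)
φ = 4.66 eV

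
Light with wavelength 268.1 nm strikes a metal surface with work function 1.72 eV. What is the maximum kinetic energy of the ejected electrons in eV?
2.9046 eV

Using Einstein's photoelectric equation: KE_max = hf - φ = hc/λ - φ

First, calculate the photon energy:
E_photon = hc/λ = (6.626×10⁻³⁴ J·s)(3×10⁸ m/s) / (268.1×10⁻⁹ m)
E_photon = 4.6246 eV

Then, the maximum kinetic energy:
KE_max = E_photon - φ = 4.6246 eV - 1.72 eV = 2.9046 eV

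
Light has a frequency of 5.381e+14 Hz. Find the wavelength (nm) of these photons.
557.13 nm

Using the wave equation: c = fλ

Solving for wavelength:
λ = c/f = (3×10⁸ m/s) / (5.381e+14 Hz)
λ = 557.13 nm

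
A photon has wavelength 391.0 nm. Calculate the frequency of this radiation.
7.6673e+14 Hz

Using the wave equation: c = fλ

Solving for frequency:
f = c/λ = (3×10⁸ m/s) / (391.0×10⁻⁹ m)
f = 7.6673e+14 Hz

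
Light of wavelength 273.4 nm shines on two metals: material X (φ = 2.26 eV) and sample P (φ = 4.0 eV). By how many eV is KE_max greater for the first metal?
1.7400 eV

Using KE_max = hc/λ - φ for each metal:

Photon energy: E = hc/λ = 4.5349 eV

For material X (φ₁ = 2.26 eV):
KE₁ = E - φ₁ = 4.5349 - 2.26 = 2.2749 eV

For sample P (φ₂ = 4.0 eV):
KE₂ = E - φ₂ = 4.5349 - 4.0 = 0.5349 eV

Difference:
ΔKE = KE₁ - KE₂ = 2.2749 - 0.5349 = 1.7400 eV

Note: The difference equals the difference in work functions: 4.0 - 2.26 = 1.74 eV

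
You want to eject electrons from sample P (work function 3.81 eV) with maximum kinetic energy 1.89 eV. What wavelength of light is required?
217.52 nm

From Einstein's equation: KE_max = hc/λ - φ

Rearranging for λ:
hc/λ = KE_max + φ
λ = hc/(KE_max + φ)

Required photon energy:
E_photon = KE_max + φ = 1.89 + 3.81 = 5.70 eV

Required wavelength:
λ = hc/E_photon = (6.626×10⁻³⁴)(3×10⁸) / (5.70 × 1.602×10⁻¹⁹)
λ = 217.52 nm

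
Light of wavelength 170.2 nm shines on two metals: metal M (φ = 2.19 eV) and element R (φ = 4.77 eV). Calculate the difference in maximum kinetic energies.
2.5800 eV

Using KE_max = hc/λ - φ for each metal:

Photon energy: E = hc/λ = 7.2846 eV

For metal M (φ₁ = 2.19 eV):
KE₁ = E - φ₁ = 7.2846 - 2.19 = 5.0946 eV

For element R (φ₂ = 4.77 eV):
KE₂ = E - φ₂ = 7.2846 - 4.77 = 2.5146 eV

Difference:
ΔKE = KE₁ - KE₂ = 5.0946 - 2.5146 = 2.5800 eV

Note: The difference equals the difference in work functions: 4.77 - 2.19 = 2.58 eV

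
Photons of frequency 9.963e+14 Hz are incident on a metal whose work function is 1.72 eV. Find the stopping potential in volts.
2.4004 V

The stopping potential V_s satisfies: eV_s = KE_max

First, find KE_max using Einstein's equation:
E_photon = hf = (6.626×10⁻³⁴ J·s)(9.963e+14 Hz) = 4.1204 eV
KE_max = E_photon - φ = 4.1204 - 1.72 = 2.4004 eV

Since eV_s = KE_max:
V_s = KE_max/e = 2.4004 V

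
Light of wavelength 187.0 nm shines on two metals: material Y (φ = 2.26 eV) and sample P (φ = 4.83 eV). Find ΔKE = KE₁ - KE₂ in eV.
2.5700 eV

Using KE_max = hc/λ - φ for each metal:

Photon energy: E = hc/λ = 6.6302 eV

For material Y (φ₁ = 2.26 eV):
KE₁ = E - φ₁ = 6.6302 - 2.26 = 4.3702 eV

For sample P (φ₂ = 4.83 eV):
KE₂ = E - φ₂ = 6.6302 - 4.83 = 1.8002 eV

Difference:
ΔKE = KE₁ - KE₂ = 4.3702 - 1.8002 = 2.5700 eV

Note: The difference equals the difference in work functions: 4.83 - 2.26 = 2.57 eV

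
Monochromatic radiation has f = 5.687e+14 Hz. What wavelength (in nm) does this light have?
527.15 nm

Using the wave equation: c = fλ

Solving for wavelength:
λ = c/f = (3×10⁸ m/s) / (5.687e+14 Hz)
λ = 527.15 nm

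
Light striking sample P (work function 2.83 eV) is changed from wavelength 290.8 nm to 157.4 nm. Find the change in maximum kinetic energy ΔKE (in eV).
3.6135 eV

Using Einstein's equation: KE_max = hc/λ - φ

For λ₁ = 290.8 nm:
KE₁ = hc/λ₁ - φ = 4.2636 - 2.83 = 1.4336 eV

For λ₂ = 157.4 nm:
KE₂ = hc/λ₂ - φ = 7.8770 - 2.83 = 5.0470 eV

Change in KE:
ΔKE = KE₂ - KE₁ = 5.0470 - 1.4336 = 3.6135 eV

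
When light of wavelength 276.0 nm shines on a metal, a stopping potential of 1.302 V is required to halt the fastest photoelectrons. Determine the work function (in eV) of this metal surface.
3.19 eV

The stopping potential gives the maximum kinetic energy: KE_max = eV_s = 1.302 eV

From Einstein's photoelectric equation: KE_max = hc/λ - φ
Rearranging: φ = hc/λ - KE_max

Calculate photon energy:
E_photon = hc/λ = (6.626×10⁻³⁴ J·s)(3×10⁸ m/s) / (276.0×10⁻⁹ m) = 4.4922 eV

Therefore:
φ = 4.4922 - 1.302 = 3.19 eV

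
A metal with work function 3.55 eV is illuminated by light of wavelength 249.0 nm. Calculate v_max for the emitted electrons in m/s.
7.0906e+05 m/s

First, find the maximum kinetic energy:
E_photon = hc/λ = 4.9793 eV
KE_max = E_photon - φ = 4.9793 - 3.55 = 1.4293 eV

Convert to Joules: KE_max = 1.4293 × 1.602×10⁻¹⁹ J = 2.2900e-19 J

Then use KE = ½mv² to find velocity:
v = √(2·KE/m) = √(2 × 2.2900e-19 J / 9.109e-31 kg)
v = 7.0906e+05 m/s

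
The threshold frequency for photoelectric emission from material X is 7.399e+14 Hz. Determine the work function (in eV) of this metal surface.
3.06 eV

At the threshold frequency, photon energy equals work function:
φ = hf₀

Calculating:
φ = (6.626×10⁻³⁴ J·s)(7.399e+14 Hz)
φ = 3.06 eV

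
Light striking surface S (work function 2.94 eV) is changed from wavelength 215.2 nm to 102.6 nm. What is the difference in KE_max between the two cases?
6.3229 eV

Using Einstein's equation: KE_max = hc/λ - φ

For λ₁ = 215.2 nm:
KE₁ = hc/λ₁ - φ = 5.7613 - 2.94 = 2.8213 eV

For λ₂ = 102.6 nm:
KE₂ = hc/λ₂ - φ = 12.0842 - 2.94 = 9.1442 eV

Change in KE:
ΔKE = KE₂ - KE₁ = 9.1442 - 2.8213 = 6.3229 eV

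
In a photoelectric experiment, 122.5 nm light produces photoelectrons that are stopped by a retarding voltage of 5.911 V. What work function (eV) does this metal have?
4.21 eV

The stopping potential gives the maximum kinetic energy: KE_max = eV_s = 5.911 eV

From Einstein's photoelectric equation: KE_max = hc/λ - φ
Rearranging: φ = hc/λ - KE_max

Calculate photon energy:
E_photon = hc/λ = (6.626×10⁻³⁴ J·s)(3×10⁸ m/s) / (122.5×10⁻⁹ m) = 10.1212 eV

Therefore:
φ = 10.1212 - 5.911 = 4.21 eV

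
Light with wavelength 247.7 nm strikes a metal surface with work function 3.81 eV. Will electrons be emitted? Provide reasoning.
Yes

For photoemission, the photon energy must exceed the work function.

Photon energy: E = hc/λ = 5.0054 eV
Work function: φ = 3.81 eV

Since E_photon (5.0054 eV) > φ (3.81 eV), photoemission WILL occur.
The threshold wavelength is λ₀ = hc/φ = 325.4 nm.
Since 247.7 nm < 325.4 nm, the light has sufficient energy.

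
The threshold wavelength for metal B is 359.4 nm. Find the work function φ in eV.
3.45 eV

At the threshold wavelength, photon energy equals work function:
φ = hc/λ₀

Calculating:
φ = (6.626×10⁻³⁴ J·s)(3×10⁸ m/s) / (359.4×10⁻⁹ m)
φ = 3.45 eV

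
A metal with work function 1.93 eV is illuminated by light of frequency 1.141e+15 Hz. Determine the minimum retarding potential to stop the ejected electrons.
2.7888 V

The stopping potential V_s satisfies: eV_s = KE_max

First, find KE_max using Einstein's equation:
E_photon = hf = (6.626×10⁻³⁴ J·s)(1.141e+15 Hz) = 4.7188 eV
KE_max = E_photon - φ = 4.7188 - 1.93 = 2.7888 eV

Since eV_s = KE_max:
V_s = KE_max/e = 2.7888 V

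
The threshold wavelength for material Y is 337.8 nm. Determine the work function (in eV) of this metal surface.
3.67 eV

At the threshold wavelength, photon energy equals work function:
φ = hc/λ₀

Calculating:
φ = (6.626×10⁻³⁴ J·s)(3×10⁸ m/s) / (337.8×10⁻⁹ m)
φ = 3.67 eV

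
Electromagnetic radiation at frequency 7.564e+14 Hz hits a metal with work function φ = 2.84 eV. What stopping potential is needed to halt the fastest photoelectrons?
0.2882 V

The stopping potential V_s satisfies: eV_s = KE_max

First, find KE_max using Einstein's equation:
E_photon = hf = (6.626×10⁻³⁴ J·s)(7.564e+14 Hz) = 3.1282 eV
KE_max = E_photon - φ = 3.1282 - 2.84 = 0.2882 eV

Since eV_s = KE_max:
V_s = KE_max/e = 0.2882 V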